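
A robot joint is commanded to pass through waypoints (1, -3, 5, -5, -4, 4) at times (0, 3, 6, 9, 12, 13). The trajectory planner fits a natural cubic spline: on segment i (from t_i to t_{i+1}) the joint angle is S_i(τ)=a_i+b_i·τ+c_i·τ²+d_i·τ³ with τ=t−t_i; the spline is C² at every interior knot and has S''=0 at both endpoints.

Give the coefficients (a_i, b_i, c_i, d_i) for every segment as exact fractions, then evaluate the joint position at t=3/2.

Δ: Δ0=-4/3, Δ1=8/3, Δ2=-10/3, Δ3=1/3, Δ4=8
row 1: diag=12, rhs=24; c'=1/4, d'=2
row 2: denom=12−3·1/4=45/4; d'=(-36−3·2)/(45/4)=-56/15
row 3: denom=12−3·4/15=56/5; d'=(22−3·-56/15)/(56/5)=83/28
row 4: denom=8−3·15/56=403/56; d'=(46−3·83/28)/(403/56)=2078/403
back: M4=2078/403
back: M3=83/28−15/56·2078/403=638/403
back: M2=-56/15−4/15·638/403=-5024/1209
back: M1=2−1/4·-5024/1209=3674/1209
M: M0=0, M1=3674/1209, M2=-5024/1209, M3=638/403, M4=2078/403, M5=0
seg 0: a=1, c=M0/2=0, d=(M1−M0)/(6·3)=1837/10881, b=Δ0−h0·(2M0+M1)/6=-3449/1209
seg 1: a=-3, c=M1/2=1837/1209, d=(M2−M1)/(6·3)=-4349/10881, b=Δ1−h1·(2M1+M2)/6=2062/1209
seg 2: a=5, c=M2/2=-2512/1209, d=(M3−M2)/(6·3)=3469/10881, b=Δ2−h2·(2M2+M3)/6=37/1209
seg 3: a=-5, c=M3/2=319/403, d=(M4−M3)/(6·3)=80/403, b=Δ3−h3·(2M3+M4)/6=-356/93
seg 4: a=-4, c=M4/2=1039/403, d=(M5−M4)/(6·1)=-1039/1209, b=Δ4−h4·(2M4+M5)/6=7594/1209
t_q=3/2 → seg 0, τ=3/2; S=1+-3449/1209·τ+0·τ²+1837/10881·τ³=-8735/3224

  seg 0: a=1 b=-3449/1209 c=0 d=1837/10881
  seg 1: a=-3 b=2062/1209 c=1837/1209 d=-4349/10881
  seg 2: a=5 b=37/1209 c=-2512/1209 d=3469/10881
  seg 3: a=-5 b=-356/93 c=319/403 d=80/403
  seg 4: a=-4 b=7594/1209 c=1039/403 d=-1039/1209
S(3/2) = -8735/3224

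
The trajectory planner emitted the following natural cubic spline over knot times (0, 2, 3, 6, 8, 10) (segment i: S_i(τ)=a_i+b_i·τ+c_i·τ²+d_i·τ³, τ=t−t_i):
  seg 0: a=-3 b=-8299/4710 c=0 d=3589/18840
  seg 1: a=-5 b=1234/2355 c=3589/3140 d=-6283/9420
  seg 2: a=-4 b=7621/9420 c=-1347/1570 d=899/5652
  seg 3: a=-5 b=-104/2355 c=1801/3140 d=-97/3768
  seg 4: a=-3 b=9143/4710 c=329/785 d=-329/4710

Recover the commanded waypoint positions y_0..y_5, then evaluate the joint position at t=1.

y_0=-3 y_1=-5 y_2=-4 y_3=-5 y_4=-3 y_5=2
S(1) = -28709/6280

y_0 = S_0(0) = a_0 = -3
y_1 = S_1(0) = a_1 = -5
y_2 = S_2(0) = a_2 = -4
y_3 = S_3(0) = a_3 = -5
y_4 = S_4(0) = a_4 = -3
y_5 = S_4(2) = 2
t_q=1 is in segment 0 (τ=1); S_0(τ)=-28709/6280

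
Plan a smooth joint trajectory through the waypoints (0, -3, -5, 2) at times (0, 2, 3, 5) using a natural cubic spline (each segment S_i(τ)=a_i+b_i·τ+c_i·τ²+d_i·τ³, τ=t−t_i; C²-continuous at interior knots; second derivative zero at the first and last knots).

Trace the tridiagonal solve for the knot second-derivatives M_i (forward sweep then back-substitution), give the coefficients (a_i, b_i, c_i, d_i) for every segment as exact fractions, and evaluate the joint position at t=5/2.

  seg 0: a=0 b=-71/70 c=0 d=-17/140
  seg 1: a=-3 b=-173/70 c=-51/70 d=6/5
  seg 2: a=-5 b=-23/70 c=201/70 d=-67/140
S(5/2) = -239/56

Δ: Δ0=-3/2, Δ1=-2, Δ2=7/2
row 1: diag=6, rhs=-3; c'=1/6, d'=-1/2
row 2: denom=6−1·1/6=35/6; d'=(33−1·-1/2)/(35/6)=201/35
back: M2=201/35
back: M1=-1/2−1/6·201/35=-51/35
M: M0=0, M1=-51/35, M2=201/35, M3=0
seg 0: a=0, c=M0/2=0, d=(M1−M0)/(6·2)=-17/140, b=Δ0−h0·(2M0+M1)/6=-71/70
seg 1: a=-3, c=M1/2=-51/70, d=(M2−M1)/(6·1)=6/5, b=Δ1−h1·(2M1+M2)/6=-173/70
seg 2: a=-5, c=M2/2=201/70, d=(M3−M2)/(6·2)=-67/140, b=Δ2−h2·(2M2+M3)/6=-23/70
t_q=5/2 → seg 1, τ=1/2; S=-3+-173/70·τ+-51/70·τ²+6/5·τ³=-239/56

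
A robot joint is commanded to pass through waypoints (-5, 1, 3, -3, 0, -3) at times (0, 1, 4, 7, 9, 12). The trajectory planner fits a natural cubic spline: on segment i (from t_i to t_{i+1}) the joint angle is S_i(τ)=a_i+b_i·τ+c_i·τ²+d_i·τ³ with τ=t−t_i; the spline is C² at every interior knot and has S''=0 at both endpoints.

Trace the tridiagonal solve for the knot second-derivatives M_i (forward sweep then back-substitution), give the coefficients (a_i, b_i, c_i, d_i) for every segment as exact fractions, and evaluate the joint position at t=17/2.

Δ: Δ0=6, Δ1=2/3, Δ2=-2, Δ3=3/2, Δ4=-1
row 1: diag=8, rhs=-32; c'=3/8, d'=-4
row 2: denom=12−3·3/8=87/8; d'=(-16−3·-4)/(87/8)=-32/87
row 3: denom=10−3·8/29=266/29; d'=(21−3·-32/87)/(266/29)=641/266
row 4: denom=10−2·29/133=1272/133; d'=(-15−2·641/266)/(1272/133)=-659/318
back: M4=-659/318
back: M3=641/266−29/133·-659/318=455/159
back: M2=-32/87−8/29·455/159=-184/159
back: M1=-4−3/8·-184/159=-189/53
M: M0=0, M1=-189/53, M2=-184/159, M3=455/159, M4=-659/318, M5=0
seg 0: a=-5, c=M0/2=0, d=(M1−M0)/(6·1)=-63/106, b=Δ0−h0·(2M0+M1)/6=699/106
seg 1: a=1, c=M1/2=-189/106, d=(M2−M1)/(6·3)=383/2862, b=Δ1−h1·(2M1+M2)/6=255/53
seg 2: a=3, c=M2/2=-92/159, d=(M3−M2)/(6·3)=71/318, b=Δ2−h2·(2M2+M3)/6=-241/106
seg 3: a=-3, c=M3/2=455/318, d=(M4−M3)/(6·2)=-523/1272, b=Δ3−h3·(2M3+M4)/6=15/53
seg 4: a=0, c=M4/2=-659/636, d=(M5−M4)/(6·3)=659/5724, b=Δ4−h4·(2M4+M5)/6=341/318
t_q=17/2 → seg 3, τ=3/2; S=-3+15/53·τ+455/318·τ²+-523/1272·τ³=-2523/3392

  seg 0: a=-5 b=699/106 c=0 d=-63/106
  seg 1: a=1 b=255/53 c=-189/106 d=383/2862
  seg 2: a=3 b=-241/106 c=-92/159 d=71/318
  seg 3: a=-3 b=15/53 c=455/318 d=-523/1272
  seg 4: a=0 b=341/318 c=-659/636 d=659/5724
S(17/2) = -2523/3392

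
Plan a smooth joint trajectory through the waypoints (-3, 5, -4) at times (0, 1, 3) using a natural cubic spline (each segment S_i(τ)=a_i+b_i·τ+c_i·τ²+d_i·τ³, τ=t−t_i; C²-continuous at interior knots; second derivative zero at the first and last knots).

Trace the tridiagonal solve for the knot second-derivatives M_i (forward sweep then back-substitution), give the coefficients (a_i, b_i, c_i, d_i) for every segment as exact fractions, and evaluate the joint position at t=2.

  seg 0: a=-3 b=121/12 c=0 d=-25/12
  seg 1: a=5 b=23/6 c=-25/4 d=25/24
S(2) = 29/8

Δ: Δ0=8, Δ1=-9/2
row 1: diag=6, rhs=-75; c'=1/3, d'=-25/2
back: M1=-25/2
M: M0=0, M1=-25/2, M2=0
seg 0: a=-3, c=M0/2=0, d=(M1−M0)/(6·1)=-25/12, b=Δ0−h0·(2M0+M1)/6=121/12
seg 1: a=5, c=M1/2=-25/4, d=(M2−M1)/(6·2)=25/24, b=Δ1−h1·(2M1+M2)/6=23/6
t_q=2 → seg 1, τ=1; S=5+23/6·τ+-25/4·τ²+25/24·τ³=29/8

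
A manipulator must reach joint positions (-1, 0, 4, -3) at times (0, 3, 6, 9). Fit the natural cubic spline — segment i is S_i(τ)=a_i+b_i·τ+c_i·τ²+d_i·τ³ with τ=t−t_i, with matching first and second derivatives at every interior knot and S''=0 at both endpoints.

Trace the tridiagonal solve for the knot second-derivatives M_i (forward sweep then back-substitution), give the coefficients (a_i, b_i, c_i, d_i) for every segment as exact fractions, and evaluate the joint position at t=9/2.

Δ: Δ0=1/3, Δ1=4/3, Δ2=-7/3
row 1: diag=12, rhs=6; c'=1/4, d'=1/2
row 2: denom=12−3·1/4=45/4; d'=(-22−3·1/2)/(45/4)=-94/45
back: M2=-94/45
back: M1=1/2−1/4·-94/45=46/45
M: M0=0, M1=46/45, M2=-94/45, M3=0
seg 0: a=-1, c=M0/2=0, d=(M1−M0)/(6·3)=23/405, b=Δ0−h0·(2M0+M1)/6=-8/45
seg 1: a=0, c=M1/2=23/45, d=(M2−M1)/(6·3)=-14/81, b=Δ1−h1·(2M1+M2)/6=61/45
seg 2: a=4, c=M2/2=-47/45, d=(M3−M2)/(6·3)=47/405, b=Δ2−h2·(2M2+M3)/6=-11/45
t_q=9/2 → seg 1, τ=3/2; S=0+61/45·τ+23/45·τ²+-14/81·τ³=13/5

  seg 0: a=-1 b=-8/45 c=0 d=23/405
  seg 1: a=0 b=61/45 c=23/45 d=-14/81
  seg 2: a=4 b=-11/45 c=-47/45 d=47/405
S(9/2) = 13/5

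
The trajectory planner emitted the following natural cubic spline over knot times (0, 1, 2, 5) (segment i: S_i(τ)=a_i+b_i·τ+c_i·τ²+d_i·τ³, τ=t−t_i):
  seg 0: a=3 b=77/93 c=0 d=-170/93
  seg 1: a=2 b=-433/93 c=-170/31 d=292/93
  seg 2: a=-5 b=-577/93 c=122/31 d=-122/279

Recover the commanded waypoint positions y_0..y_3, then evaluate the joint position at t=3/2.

y_0 = S_0(0) = a_0 = 3
y_1 = S_1(0) = a_1 = 2
y_2 = S_2(0) = a_2 = -5
y_3 = S_2(3) = 0
t_q=3/2 is in segment 1 (τ=1/2); S_1(τ)=-81/62

y_0=3 y_1=2 y_2=-5 y_3=0
S(3/2) = -81/62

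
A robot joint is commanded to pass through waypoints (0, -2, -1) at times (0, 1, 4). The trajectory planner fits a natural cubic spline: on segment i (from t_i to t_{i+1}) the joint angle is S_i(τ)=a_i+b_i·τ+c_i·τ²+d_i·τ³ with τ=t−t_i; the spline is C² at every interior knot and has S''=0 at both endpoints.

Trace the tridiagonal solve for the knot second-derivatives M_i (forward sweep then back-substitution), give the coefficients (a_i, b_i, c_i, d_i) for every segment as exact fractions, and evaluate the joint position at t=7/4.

Δ: Δ0=-2, Δ1=1/3
row 1: diag=8, rhs=14; c'=3/8, d'=7/4
back: M1=7/4
M: M0=0, M1=7/4, M2=0
seg 0: a=0, c=M0/2=0, d=(M1−M0)/(6·1)=7/24, b=Δ0−h0·(2M0+M1)/6=-55/24
seg 1: a=-2, c=M1/2=7/8, d=(M2−M1)/(6·3)=-7/72, b=Δ1−h1·(2M1+M2)/6=-17/12
t_q=7/4 → seg 1, τ=3/4; S=-2+-17/12·τ+7/8·τ²+-7/72·τ³=-1337/512

  seg 0: a=0 b=-55/24 c=0 d=7/24
  seg 1: a=-2 b=-17/12 c=7/8 d=-7/72
S(7/4) = -1337/512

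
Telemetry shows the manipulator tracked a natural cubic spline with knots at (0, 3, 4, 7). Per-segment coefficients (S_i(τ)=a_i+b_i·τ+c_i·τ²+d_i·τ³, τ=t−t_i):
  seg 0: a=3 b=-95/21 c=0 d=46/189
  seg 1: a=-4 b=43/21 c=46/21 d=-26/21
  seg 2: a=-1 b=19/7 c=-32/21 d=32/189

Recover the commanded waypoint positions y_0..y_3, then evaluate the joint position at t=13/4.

y_0=3 y_1=-4 y_2=-1 y_3=-2
S(13/4) = -755/224

y_0 = S_0(0) = a_0 = 3
y_1 = S_1(0) = a_1 = -4
y_2 = S_2(0) = a_2 = -1
y_3 = S_2(3) = -2
t_q=13/4 is in segment 1 (τ=1/4); S_1(τ)=-755/224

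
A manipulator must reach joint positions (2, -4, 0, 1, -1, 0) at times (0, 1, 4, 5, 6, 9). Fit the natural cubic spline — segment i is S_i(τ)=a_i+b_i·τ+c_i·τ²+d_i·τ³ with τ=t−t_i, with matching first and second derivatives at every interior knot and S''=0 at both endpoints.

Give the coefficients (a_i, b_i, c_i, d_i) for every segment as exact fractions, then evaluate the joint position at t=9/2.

Δ: Δ0=-6, Δ1=4/3, Δ2=1, Δ3=-2, Δ4=1/3
row 1: diag=8, rhs=44; c'=3/8, d'=11/2
row 2: denom=8−3·3/8=55/8; d'=(-2−3·11/2)/(55/8)=-148/55
row 3: denom=4−1·8/55=212/55; d'=(-18−1·-148/55)/(212/55)=-421/106
row 4: denom=8−1·55/212=1641/212; d'=(14−1·-421/106)/(1641/212)=1270/547
back: M4=1270/547
back: M3=-421/106−55/212·1270/547=-2502/547
back: M2=-148/55−8/55·-2502/547=-1108/547
back: M1=11/2−3/8·-1108/547=3424/547
M: M0=0, M1=3424/547, M2=-1108/547, M3=-2502/547, M4=1270/547, M5=0
seg 0: a=2, c=M0/2=0, d=(M1−M0)/(6·1)=1712/1641, b=Δ0−h0·(2M0+M1)/6=-11558/1641
seg 1: a=-4, c=M1/2=1712/547, d=(M2−M1)/(6·3)=-2266/4923, b=Δ1−h1·(2M1+M2)/6=-6422/1641
seg 2: a=0, c=M2/2=-554/547, d=(M3−M2)/(6·1)=-697/1641, b=Δ2−h2·(2M2+M3)/6=4000/1641
seg 3: a=1, c=M3/2=-1251/547, d=(M4−M3)/(6·1)=1886/1641, b=Δ3−h3·(2M3+M4)/6=-1415/1641
seg 4: a=-1, c=M4/2=635/547, d=(M5−M4)/(6·3)=-635/4923, b=Δ4−h4·(2M4+M5)/6=-3263/1641
t_q=9/2 → seg 2, τ=1/2; S=0+4000/1641·τ+-554/547·τ²+-697/1641·τ³=3993/4376

  seg 0: a=2 b=-11558/1641 c=0 d=1712/1641
  seg 1: a=-4 b=-6422/1641 c=1712/547 d=-2266/4923
  seg 2: a=0 b=4000/1641 c=-554/547 d=-697/1641
  seg 3: a=1 b=-1415/1641 c=-1251/547 d=1886/1641
  seg 4: a=-1 b=-3263/1641 c=635/547 d=-635/4923
S(9/2) = 3993/4376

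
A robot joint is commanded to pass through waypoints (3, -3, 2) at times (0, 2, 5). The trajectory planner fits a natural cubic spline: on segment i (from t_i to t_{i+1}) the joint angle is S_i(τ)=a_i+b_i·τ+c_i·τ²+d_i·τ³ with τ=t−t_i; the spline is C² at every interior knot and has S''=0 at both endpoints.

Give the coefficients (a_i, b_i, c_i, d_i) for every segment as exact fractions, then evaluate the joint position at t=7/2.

Δ: Δ0=-3, Δ1=5/3
row 1: diag=10, rhs=28; c'=3/10, d'=14/5
back: M1=14/5
M: M0=0, M1=14/5, M2=0
seg 0: a=3, c=M0/2=0, d=(M1−M0)/(6·2)=7/30, b=Δ0−h0·(2M0+M1)/6=-59/15
seg 1: a=-3, c=M1/2=7/5, d=(M2−M1)/(6·3)=-7/45, b=Δ1−h1·(2M1+M2)/6=-17/15
t_q=7/2 → seg 1, τ=3/2; S=-3+-17/15·τ+7/5·τ²+-7/45·τ³=-83/40

  seg 0: a=3 b=-59/15 c=0 d=7/30
  seg 1: a=-3 b=-17/15 c=7/5 d=-7/45
S(7/2) = -83/40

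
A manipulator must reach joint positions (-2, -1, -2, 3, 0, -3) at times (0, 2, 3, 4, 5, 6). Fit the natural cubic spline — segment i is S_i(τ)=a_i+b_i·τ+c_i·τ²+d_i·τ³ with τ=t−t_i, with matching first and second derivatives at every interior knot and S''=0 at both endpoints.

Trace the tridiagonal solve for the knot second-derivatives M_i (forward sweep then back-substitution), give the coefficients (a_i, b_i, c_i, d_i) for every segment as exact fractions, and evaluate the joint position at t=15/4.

  seg 0: a=-2 b=1145/642 c=0 d=-103/321
  seg 1: a=-1 b=-1327/642 c=-206/107 d=1921/642
  seg 2: a=-2 b=982/321 c=1509/214 d=-3281/642
  seg 3: a=3 b=1175/642 c=-886/107 d=2215/642
  seg 4: a=0 b=-1406/321 c=443/214 d=-443/642
S(15/4) = 28827/13696

Δ: Δ0=1/2, Δ1=-1, Δ2=5, Δ3=-3, Δ4=-3
row 1: diag=6, rhs=-9; c'=1/6, d'=-3/2
row 2: denom=4−1·1/6=23/6; d'=(36−1·-3/2)/(23/6)=225/23
row 3: denom=4−1·6/23=86/23; d'=(-48−1·225/23)/(86/23)=-1329/86
row 4: denom=4−1·23/86=321/86; d'=(0−1·-1329/86)/(321/86)=443/107
back: M4=443/107
back: M3=-1329/86−23/86·443/107=-1772/107
back: M2=225/23−6/23·-1772/107=1509/107
back: M1=-3/2−1/6·1509/107=-412/107
M: M0=0, M1=-412/107, M2=1509/107, M3=-1772/107, M4=443/107, M5=0
seg 0: a=-2, c=M0/2=0, d=(M1−M0)/(6·2)=-103/321, b=Δ0−h0·(2M0+M1)/6=1145/642
seg 1: a=-1, c=M1/2=-206/107, d=(M2−M1)/(6·1)=1921/642, b=Δ1−h1·(2M1+M2)/6=-1327/642
seg 2: a=-2, c=M2/2=1509/214, d=(M3−M2)/(6·1)=-3281/642, b=Δ2−h2·(2M2+M3)/6=982/321
seg 3: a=3, c=M3/2=-886/107, d=(M4−M3)/(6·1)=2215/642, b=Δ3−h3·(2M3+M4)/6=1175/642
seg 4: a=0, c=M4/2=443/214, d=(M5−M4)/(6·1)=-443/642, b=Δ4−h4·(2M4+M5)/6=-1406/321
t_q=15/4 → seg 2, τ=3/4; S=-2+982/321·τ+1509/214·τ²+-3281/642·τ³=28827/13696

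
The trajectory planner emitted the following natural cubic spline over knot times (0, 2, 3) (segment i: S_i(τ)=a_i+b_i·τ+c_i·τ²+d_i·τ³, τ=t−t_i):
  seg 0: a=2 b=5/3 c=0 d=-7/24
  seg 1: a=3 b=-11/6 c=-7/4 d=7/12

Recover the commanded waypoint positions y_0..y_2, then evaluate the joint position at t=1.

y_0=2 y_1=3 y_2=0
S(1) = 27/8

y_0 = S_0(0) = a_0 = 2
y_1 = S_1(0) = a_1 = 3
y_2 = S_1(1) = 0
t_q=1 is in segment 0 (τ=1); S_0(τ)=27/8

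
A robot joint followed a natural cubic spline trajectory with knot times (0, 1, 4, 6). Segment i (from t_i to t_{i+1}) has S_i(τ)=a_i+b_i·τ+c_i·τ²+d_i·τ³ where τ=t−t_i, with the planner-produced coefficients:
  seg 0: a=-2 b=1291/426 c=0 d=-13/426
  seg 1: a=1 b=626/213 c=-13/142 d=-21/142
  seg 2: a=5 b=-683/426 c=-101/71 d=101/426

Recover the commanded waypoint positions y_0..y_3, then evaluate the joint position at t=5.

y_0 = S_0(0) = a_0 = -2
y_1 = S_1(0) = a_1 = 1
y_2 = S_2(0) = a_2 = 5
y_3 = S_2(2) = -2
t_q=5 is in segment 2 (τ=1); S_2(τ)=157/71

y_0=-2 y_1=1 y_2=5 y_3=-2
S(5) = 157/71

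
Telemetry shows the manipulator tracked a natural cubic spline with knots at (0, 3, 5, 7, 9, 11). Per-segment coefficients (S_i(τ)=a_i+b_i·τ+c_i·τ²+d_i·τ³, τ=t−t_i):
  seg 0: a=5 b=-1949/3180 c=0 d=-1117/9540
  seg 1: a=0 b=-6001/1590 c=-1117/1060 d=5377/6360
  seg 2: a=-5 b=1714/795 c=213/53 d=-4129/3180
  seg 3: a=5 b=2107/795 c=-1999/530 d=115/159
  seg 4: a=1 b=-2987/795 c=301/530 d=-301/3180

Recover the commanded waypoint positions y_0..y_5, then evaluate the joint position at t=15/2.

y_0=5 y_1=0 y_2=-5 y_3=5 y_4=1 y_5=-5
S(15/2) = 5801/1060

y_0 = S_0(0) = a_0 = 5
y_1 = S_1(0) = a_1 = 0
y_2 = S_2(0) = a_2 = -5
y_3 = S_3(0) = a_3 = 5
y_4 = S_4(0) = a_4 = 1
y_5 = S_4(2) = -5
t_q=15/2 is in segment 3 (τ=1/2); S_3(τ)=5801/1060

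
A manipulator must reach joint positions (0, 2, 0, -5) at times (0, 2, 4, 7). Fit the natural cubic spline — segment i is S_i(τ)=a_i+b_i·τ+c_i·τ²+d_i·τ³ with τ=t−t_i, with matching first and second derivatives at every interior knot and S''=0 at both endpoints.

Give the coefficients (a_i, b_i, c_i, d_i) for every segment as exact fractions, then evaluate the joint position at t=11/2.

Δ: Δ0=1, Δ1=-1, Δ2=-5/3
row 1: diag=8, rhs=-12; c'=1/4, d'=-3/2
row 2: denom=10−2·1/4=19/2; d'=(-4−2·-3/2)/(19/2)=-2/19
back: M2=-2/19
back: M1=-3/2−1/4·-2/19=-28/19
M: M0=0, M1=-28/19, M2=-2/19, M3=0
seg 0: a=0, c=M0/2=0, d=(M1−M0)/(6·2)=-7/57, b=Δ0−h0·(2M0+M1)/6=85/57
seg 1: a=2, c=M1/2=-14/19, d=(M2−M1)/(6·2)=13/114, b=Δ1−h1·(2M1+M2)/6=1/57
seg 2: a=0, c=M2/2=-1/19, d=(M3−M2)/(6·3)=1/171, b=Δ2−h2·(2M2+M3)/6=-89/57
t_q=11/2 → seg 2, τ=3/2; S=0+-89/57·τ+-1/19·τ²+1/171·τ³=-371/152

  seg 0: a=0 b=85/57 c=0 d=-7/57
  seg 1: a=2 b=1/57 c=-14/19 d=13/114
  seg 2: a=0 b=-89/57 c=-1/19 d=1/171
S(11/2) = -371/152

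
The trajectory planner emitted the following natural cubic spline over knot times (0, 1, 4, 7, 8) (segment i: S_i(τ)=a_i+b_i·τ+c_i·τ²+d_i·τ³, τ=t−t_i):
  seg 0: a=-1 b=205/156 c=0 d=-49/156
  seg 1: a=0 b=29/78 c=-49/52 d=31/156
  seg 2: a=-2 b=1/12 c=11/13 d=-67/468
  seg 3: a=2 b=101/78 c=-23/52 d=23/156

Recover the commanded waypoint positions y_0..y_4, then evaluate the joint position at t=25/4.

y_0=-1 y_1=0 y_2=-2 y_3=2 y_4=3
S(25/4) = 2797/3328

y_0 = S_0(0) = a_0 = -1
y_1 = S_1(0) = a_1 = 0
y_2 = S_2(0) = a_2 = -2
y_3 = S_3(0) = a_3 = 2
y_4 = S_3(1) = 3
t_q=25/4 is in segment 2 (τ=9/4); S_2(τ)=2797/3328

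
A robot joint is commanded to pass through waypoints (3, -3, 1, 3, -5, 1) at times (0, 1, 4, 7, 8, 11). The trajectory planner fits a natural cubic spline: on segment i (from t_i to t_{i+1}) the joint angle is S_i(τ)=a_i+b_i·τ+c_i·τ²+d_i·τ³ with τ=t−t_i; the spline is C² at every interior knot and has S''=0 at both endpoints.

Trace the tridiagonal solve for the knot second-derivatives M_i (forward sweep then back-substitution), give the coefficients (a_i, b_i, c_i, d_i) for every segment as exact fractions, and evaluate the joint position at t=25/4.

Δ: Δ0=-6, Δ1=4/3, Δ2=2/3, Δ3=-8, Δ4=2
row 1: diag=8, rhs=44; c'=3/8, d'=11/2
row 2: denom=12−3·3/8=87/8; d'=(-4−3·11/2)/(87/8)=-164/87
row 3: denom=8−3·8/29=208/29; d'=(-52−3·-164/87)/(208/29)=-84/13
row 4: denom=8−1·29/208=1635/208; d'=(60−1·-84/13)/(1635/208)=4608/545
back: M4=4608/545
back: M3=-84/13−29/208·4608/545=-4164/545
back: M2=-164/87−8/29·-4164/545=364/1635
back: M1=11/2−3/8·364/1635=2952/545
M: M0=0, M1=2952/545, M2=364/1635, M3=-4164/545, M4=4608/545, M5=0
seg 0: a=3, c=M0/2=0, d=(M1−M0)/(6·1)=492/545, b=Δ0−h0·(2M0+M1)/6=-3762/545
seg 1: a=-3, c=M1/2=1476/545, d=(M2−M1)/(6·3)=-4246/14715, b=Δ1−h1·(2M1+M2)/6=-2286/545
seg 2: a=1, c=M2/2=182/1635, d=(M3−M2)/(6·3)=-6428/14715, b=Δ2−h2·(2M2+M3)/6=2324/545
seg 3: a=3, c=M3/2=-2082/545, d=(M4−M3)/(6·1)=1462/545, b=Δ3−h3·(2M3+M4)/6=-748/109
seg 4: a=-5, c=M4/2=2304/545, d=(M5−M4)/(6·3)=-256/545, b=Δ4−h4·(2M4+M5)/6=-3518/545
t_q=25/4 → seg 2, τ=9/4; S=1+2324/545·τ+182/1635·τ²+-6428/14715·τ³=53909/8720

  seg 0: a=3 b=-3762/545 c=0 d=492/545
  seg 1: a=-3 b=-2286/545 c=1476/545 d=-4246/14715
  seg 2: a=1 b=2324/545 c=182/1635 d=-6428/14715
  seg 3: a=3 b=-748/109 c=-2082/545 d=1462/545
  seg 4: a=-5 b=-3518/545 c=2304/545 d=-256/545
S(25/4) = 53909/8720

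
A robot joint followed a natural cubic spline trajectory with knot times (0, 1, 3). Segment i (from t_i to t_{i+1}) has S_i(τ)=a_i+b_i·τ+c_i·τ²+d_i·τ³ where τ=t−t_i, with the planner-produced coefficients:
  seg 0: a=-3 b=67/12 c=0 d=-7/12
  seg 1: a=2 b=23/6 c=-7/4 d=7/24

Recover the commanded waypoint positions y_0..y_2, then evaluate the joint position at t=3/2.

y_0=-3 y_1=2 y_2=5
S(3/2) = 225/64

y_0 = S_0(0) = a_0 = -3
y_1 = S_1(0) = a_1 = 2
y_2 = S_1(2) = 5
t_q=3/2 is in segment 1 (τ=1/2); S_1(τ)=225/64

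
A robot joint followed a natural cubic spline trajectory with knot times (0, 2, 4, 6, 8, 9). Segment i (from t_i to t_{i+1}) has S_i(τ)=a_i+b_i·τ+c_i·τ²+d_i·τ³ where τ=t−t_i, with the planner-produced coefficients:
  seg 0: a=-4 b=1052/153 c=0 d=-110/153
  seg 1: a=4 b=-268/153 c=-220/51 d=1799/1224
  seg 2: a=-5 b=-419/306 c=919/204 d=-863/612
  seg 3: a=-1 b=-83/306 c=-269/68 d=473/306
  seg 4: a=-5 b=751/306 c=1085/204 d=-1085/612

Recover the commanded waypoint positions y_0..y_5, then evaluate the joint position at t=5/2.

y_0=-4 y_1=4 y_2=-5 y_3=-1 y_4=-5 y_5=1
S(5/2) = 7277/3264

y_0 = S_0(0) = a_0 = -4
y_1 = S_1(0) = a_1 = 4
y_2 = S_2(0) = a_2 = -5
y_3 = S_3(0) = a_3 = -1
y_4 = S_4(0) = a_4 = -5
y_5 = S_4(1) = 1
t_q=5/2 is in segment 1 (τ=1/2); S_1(τ)=7277/3264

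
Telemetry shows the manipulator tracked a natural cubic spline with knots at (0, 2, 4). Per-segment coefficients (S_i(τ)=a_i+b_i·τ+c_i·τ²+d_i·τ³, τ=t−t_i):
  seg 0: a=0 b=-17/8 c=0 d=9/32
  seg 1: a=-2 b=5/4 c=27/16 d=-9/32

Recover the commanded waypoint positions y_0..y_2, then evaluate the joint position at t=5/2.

y_0=0 y_1=-2 y_2=5
S(5/2) = -253/256

y_0 = S_0(0) = a_0 = 0
y_1 = S_1(0) = a_1 = -2
y_2 = S_1(2) = 5
t_q=5/2 is in segment 1 (τ=1/2); S_1(τ)=-253/256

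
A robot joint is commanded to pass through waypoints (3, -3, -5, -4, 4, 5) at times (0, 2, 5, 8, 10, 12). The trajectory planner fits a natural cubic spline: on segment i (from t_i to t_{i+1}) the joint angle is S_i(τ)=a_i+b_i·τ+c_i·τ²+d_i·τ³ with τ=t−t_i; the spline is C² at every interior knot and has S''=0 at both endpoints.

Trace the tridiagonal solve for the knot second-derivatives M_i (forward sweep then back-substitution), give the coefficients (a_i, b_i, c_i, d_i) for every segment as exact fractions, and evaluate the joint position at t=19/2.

  seg 0: a=3 b=-13633/3858 c=0 d=2059/15432
  seg 1: a=-3 b=-3728/1929 c=2059/2572 d=-2921/23148
  seg 2: a=-5 b=-4139/7716 c=-431/1286 d=4823/23148
  seg 3: a=-4 b=5938/1929 c=3961/2572 d=-8327/15432
  seg 4: a=4 b=10661/3858 c=-2183/1286 d=2183/7716
S(19/2) = 93061/41152

Δ: Δ0=-3, Δ1=-2/3, Δ2=1/3, Δ3=4, Δ4=1/2
row 1: diag=10, rhs=14; c'=3/10, d'=7/5
row 2: denom=12−3·3/10=111/10; d'=(6−3·7/5)/(111/10)=6/37
row 3: denom=10−3·10/37=340/37; d'=(22−3·6/37)/(340/37)=199/85
row 4: denom=8−2·37/170=643/85; d'=(-21−2·199/85)/(643/85)=-2183/643
back: M4=-2183/643
back: M3=199/85−37/170·-2183/643=3961/1286
back: M2=6/37−10/37·3961/1286=-431/643
back: M1=7/5−3/10·-431/643=2059/1286
M: M0=0, M1=2059/1286, M2=-431/643, M3=3961/1286, M4=-2183/643, M5=0
seg 0: a=3, c=M0/2=0, d=(M1−M0)/(6·2)=2059/15432, b=Δ0−h0·(2M0+M1)/6=-13633/3858
seg 1: a=-3, c=M1/2=2059/2572, d=(M2−M1)/(6·3)=-2921/23148, b=Δ1−h1·(2M1+M2)/6=-3728/1929
seg 2: a=-5, c=M2/2=-431/1286, d=(M3−M2)/(6·3)=4823/23148, b=Δ2−h2·(2M2+M3)/6=-4139/7716
seg 3: a=-4, c=M3/2=3961/2572, d=(M4−M3)/(6·2)=-8327/15432, b=Δ3−h3·(2M3+M4)/6=5938/1929
seg 4: a=4, c=M4/2=-2183/1286, d=(M5−M4)/(6·2)=2183/7716, b=Δ4−h4·(2M4+M5)/6=10661/3858
t_q=19/2 → seg 3, τ=3/2; S=-4+5938/1929·τ+3961/2572·τ²+-8327/15432·τ³=93061/41152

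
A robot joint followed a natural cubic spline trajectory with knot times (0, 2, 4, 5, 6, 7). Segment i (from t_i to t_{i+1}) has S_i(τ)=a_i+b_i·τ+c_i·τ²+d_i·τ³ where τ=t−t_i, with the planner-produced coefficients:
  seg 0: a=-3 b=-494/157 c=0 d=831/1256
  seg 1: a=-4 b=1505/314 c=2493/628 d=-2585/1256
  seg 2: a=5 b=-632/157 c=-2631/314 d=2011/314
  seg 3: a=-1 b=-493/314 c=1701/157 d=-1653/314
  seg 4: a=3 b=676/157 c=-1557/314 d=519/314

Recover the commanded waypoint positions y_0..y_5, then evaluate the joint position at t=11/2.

y_0=-3 y_1=-4 y_2=5 y_3=-1 y_4=3 y_5=4
S(11/2) = 667/2512

y_0 = S_0(0) = a_0 = -3
y_1 = S_1(0) = a_1 = -4
y_2 = S_2(0) = a_2 = 5
y_3 = S_3(0) = a_3 = -1
y_4 = S_4(0) = a_4 = 3
y_5 = S_4(1) = 4
t_q=11/2 is in segment 3 (τ=1/2); S_3(τ)=667/2512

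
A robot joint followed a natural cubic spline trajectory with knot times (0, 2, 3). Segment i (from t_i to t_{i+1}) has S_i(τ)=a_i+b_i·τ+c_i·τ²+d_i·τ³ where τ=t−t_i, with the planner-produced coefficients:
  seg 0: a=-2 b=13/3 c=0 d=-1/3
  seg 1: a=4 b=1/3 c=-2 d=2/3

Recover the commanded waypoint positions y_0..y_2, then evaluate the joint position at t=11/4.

y_0 = S_0(0) = a_0 = -2
y_1 = S_1(0) = a_1 = 4
y_2 = S_1(1) = 3
t_q=11/4 is in segment 1 (τ=3/4); S_1(τ)=109/32

y_0=-2 y_1=4 y_2=3
S(11/4) = 109/32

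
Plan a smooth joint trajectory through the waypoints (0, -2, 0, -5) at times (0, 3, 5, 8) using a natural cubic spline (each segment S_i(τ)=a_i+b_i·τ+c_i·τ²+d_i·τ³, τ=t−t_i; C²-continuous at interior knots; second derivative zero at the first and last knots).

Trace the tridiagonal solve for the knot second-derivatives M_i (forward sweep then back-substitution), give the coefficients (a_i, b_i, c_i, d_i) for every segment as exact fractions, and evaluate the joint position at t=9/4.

  seg 0: a=0 b=-65/48 c=0 d=11/144
  seg 1: a=-2 b=17/24 c=11/16 d=-13/48
  seg 2: a=0 b=5/24 c=-15/16 d=5/48
S(9/4) = -2229/1024

Δ: Δ0=-2/3, Δ1=1, Δ2=-5/3
row 1: diag=10, rhs=10; c'=1/5, d'=1
row 2: denom=10−2·1/5=48/5; d'=(-16−2·1)/(48/5)=-15/8
back: M2=-15/8
back: M1=1−1/5·-15/8=11/8
M: M0=0, M1=11/8, M2=-15/8, M3=0
seg 0: a=0, c=M0/2=0, d=(M1−M0)/(6·3)=11/144, b=Δ0−h0·(2M0+M1)/6=-65/48
seg 1: a=-2, c=M1/2=11/16, d=(M2−M1)/(6·2)=-13/48, b=Δ1−h1·(2M1+M2)/6=17/24
seg 2: a=0, c=M2/2=-15/16, d=(M3−M2)/(6·3)=5/48, b=Δ2−h2·(2M2+M3)/6=5/24
t_q=9/4 → seg 0, τ=9/4; S=0+-65/48·τ+0·τ²+11/144·τ³=-2229/1024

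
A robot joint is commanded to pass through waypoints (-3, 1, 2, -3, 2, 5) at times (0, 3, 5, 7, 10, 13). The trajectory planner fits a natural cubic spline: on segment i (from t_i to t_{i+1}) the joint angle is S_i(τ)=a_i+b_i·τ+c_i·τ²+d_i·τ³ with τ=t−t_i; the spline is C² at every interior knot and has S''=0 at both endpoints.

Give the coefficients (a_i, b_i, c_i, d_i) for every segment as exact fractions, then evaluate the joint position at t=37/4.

  seg 0: a=-3 b=1681/1326 c=0 d=29/3978
  seg 1: a=1 b=971/663 c=29/442 d=-1453/5304
  seg 2: a=2 b=-2069/1326 c=-1395/884 d=2939/5304
  seg 3: a=-3 b=-811/663 c=386/221 d=-1558/5967
  seg 4: a=2 b=1463/663 c=-400/663 d=400/5967
S(37/4) = 63/544

Δ: Δ0=4/3, Δ1=1/2, Δ2=-5/2, Δ3=5/3, Δ4=1
row 1: diag=10, rhs=-5; c'=1/5, d'=-1/2
row 2: denom=8−2·1/5=38/5; d'=(-18−2·-1/2)/(38/5)=-85/38
row 3: denom=10−2·5/19=180/19; d'=(25−2·-85/38)/(180/19)=28/9
row 4: denom=12−3·19/60=221/20; d'=(-4−3·28/9)/(221/20)=-800/663
back: M4=-800/663
back: M3=28/9−19/60·-800/663=772/221
back: M2=-85/38−5/19·772/221=-1395/442
back: M1=-1/2−1/5·-1395/442=29/221
M: M0=0, M1=29/221, M2=-1395/442, M3=772/221, M4=-800/663, M5=0
seg 0: a=-3, c=M0/2=0, d=(M1−M0)/(6·3)=29/3978, b=Δ0−h0·(2M0+M1)/6=1681/1326
seg 1: a=1, c=M1/2=29/442, d=(M2−M1)/(6·2)=-1453/5304, b=Δ1−h1·(2M1+M2)/6=971/663
seg 2: a=2, c=M2/2=-1395/884, d=(M3−M2)/(6·2)=2939/5304, b=Δ2−h2·(2M2+M3)/6=-2069/1326
seg 3: a=-3, c=M3/2=386/221, d=(M4−M3)/(6·3)=-1558/5967, b=Δ3−h3·(2M3+M4)/6=-811/663
seg 4: a=2, c=M4/2=-400/663, d=(M5−M4)/(6·3)=400/5967, b=Δ4−h4·(2M4+M5)/6=1463/663
t_q=37/4 → seg 3, τ=9/4; S=-3+-811/663·τ+386/221·τ²+-1558/5967·τ³=63/544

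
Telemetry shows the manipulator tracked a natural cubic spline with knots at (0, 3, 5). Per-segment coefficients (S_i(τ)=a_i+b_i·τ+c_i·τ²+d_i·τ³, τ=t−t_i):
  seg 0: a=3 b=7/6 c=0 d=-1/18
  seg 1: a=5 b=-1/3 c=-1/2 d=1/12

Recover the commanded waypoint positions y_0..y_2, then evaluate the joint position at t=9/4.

y_0 = S_0(0) = a_0 = 3
y_1 = S_1(0) = a_1 = 5
y_2 = S_1(2) = 3
t_q=9/4 is in segment 0 (τ=9/4); S_0(τ)=639/128

y_0=3 y_1=5 y_2=3
S(9/4) = 639/128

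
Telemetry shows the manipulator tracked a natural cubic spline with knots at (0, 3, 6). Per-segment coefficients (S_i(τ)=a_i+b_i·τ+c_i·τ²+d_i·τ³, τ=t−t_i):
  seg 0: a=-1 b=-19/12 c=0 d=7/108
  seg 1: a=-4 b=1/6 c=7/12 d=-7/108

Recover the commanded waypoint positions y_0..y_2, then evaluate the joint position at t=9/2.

y_0=-1 y_1=-4 y_2=0
S(9/2) = -85/32

y_0 = S_0(0) = a_0 = -1
y_1 = S_1(0) = a_1 = -4
y_2 = S_1(3) = 0
t_q=9/2 is in segment 1 (τ=3/2); S_1(τ)=-85/32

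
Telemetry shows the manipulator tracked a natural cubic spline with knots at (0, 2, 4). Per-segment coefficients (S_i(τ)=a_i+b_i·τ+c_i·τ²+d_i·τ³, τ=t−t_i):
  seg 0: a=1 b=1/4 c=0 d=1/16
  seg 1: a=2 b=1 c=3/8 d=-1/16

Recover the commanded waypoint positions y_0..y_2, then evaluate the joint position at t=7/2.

y_0=1 y_1=2 y_2=5
S(7/2) = 529/128

y_0 = S_0(0) = a_0 = 1
y_1 = S_1(0) = a_1 = 2
y_2 = S_1(2) = 5
t_q=7/2 is in segment 1 (τ=3/2); S_1(τ)=529/128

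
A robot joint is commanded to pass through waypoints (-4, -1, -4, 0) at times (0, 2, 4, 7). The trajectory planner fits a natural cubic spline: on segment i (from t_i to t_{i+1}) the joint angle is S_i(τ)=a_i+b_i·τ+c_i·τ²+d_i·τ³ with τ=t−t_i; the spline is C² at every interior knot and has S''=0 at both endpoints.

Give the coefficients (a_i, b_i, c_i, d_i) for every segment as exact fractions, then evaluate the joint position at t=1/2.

Δ: Δ0=3/2, Δ1=-3/2, Δ2=4/3
row 1: diag=8, rhs=-18; c'=1/4, d'=-9/4
row 2: denom=10−2·1/4=19/2; d'=(17−2·-9/4)/(19/2)=43/19
back: M2=43/19
back: M1=-9/4−1/4·43/19=-107/38
M: M0=0, M1=-107/38, M2=43/19, M3=0
seg 0: a=-4, c=M0/2=0, d=(M1−M0)/(6·2)=-107/456, b=Δ0−h0·(2M0+M1)/6=139/57
seg 1: a=-1, c=M1/2=-107/76, d=(M2−M1)/(6·2)=193/456, b=Δ1−h1·(2M1+M2)/6=-43/114
seg 2: a=-4, c=M2/2=43/38, d=(M3−M2)/(6·3)=-43/342, b=Δ2−h2·(2M2+M3)/6=-53/57
t_q=1/2 → seg 0, τ=1/2; S=-4+139/57·τ+0·τ²+-107/456·τ³=-3417/1216

  seg 0: a=-4 b=139/57 c=0 d=-107/456
  seg 1: a=-1 b=-43/114 c=-107/76 d=193/456
  seg 2: a=-4 b=-53/57 c=43/38 d=-43/342
S(1/2) = -3417/1216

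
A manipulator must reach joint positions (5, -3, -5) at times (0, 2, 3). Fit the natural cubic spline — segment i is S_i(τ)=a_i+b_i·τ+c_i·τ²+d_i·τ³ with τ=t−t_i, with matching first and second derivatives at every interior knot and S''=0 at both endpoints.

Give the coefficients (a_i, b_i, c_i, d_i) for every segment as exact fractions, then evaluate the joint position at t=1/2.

Δ: Δ0=-4, Δ1=-2
row 1: diag=6, rhs=12; c'=1/6, d'=2
back: M1=2
M: M0=0, M1=2, M2=0
seg 0: a=5, c=M0/2=0, d=(M1−M0)/(6·2)=1/6, b=Δ0−h0·(2M0+M1)/6=-14/3
seg 1: a=-3, c=M1/2=1, d=(M2−M1)/(6·1)=-1/3, b=Δ1−h1·(2M1+M2)/6=-8/3
t_q=1/2 → seg 0, τ=1/2; S=5+-14/3·τ+0·τ²+1/6·τ³=43/16

  seg 0: a=5 b=-14/3 c=0 d=1/6
  seg 1: a=-3 b=-8/3 c=1 d=-1/3
S(1/2) = 43/16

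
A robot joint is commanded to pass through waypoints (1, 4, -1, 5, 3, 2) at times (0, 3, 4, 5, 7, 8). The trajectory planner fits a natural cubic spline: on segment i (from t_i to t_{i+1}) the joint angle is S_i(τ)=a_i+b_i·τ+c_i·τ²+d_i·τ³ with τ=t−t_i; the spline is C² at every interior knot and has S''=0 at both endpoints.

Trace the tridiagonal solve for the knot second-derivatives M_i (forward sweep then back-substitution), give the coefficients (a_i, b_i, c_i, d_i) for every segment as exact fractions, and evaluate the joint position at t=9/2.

Δ: Δ0=1, Δ1=-5, Δ2=6, Δ3=-1, Δ4=-1
row 1: diag=8, rhs=-36; c'=1/8, d'=-9/2
row 2: denom=4−1·1/8=31/8; d'=(66−1·-9/2)/(31/8)=564/31
row 3: denom=6−1·8/31=178/31; d'=(-42−1·564/31)/(178/31)=-933/89
row 4: denom=6−2·31/89=472/89; d'=(0−2·-933/89)/(472/89)=933/236
back: M4=933/236
back: M3=-933/89−31/89·933/236=-2799/236
back: M2=564/31−8/31·-2799/236=1254/59
back: M1=-9/2−1/8·1254/59=-1689/236
M: M0=0, M1=-1689/236, M2=1254/59, M3=-2799/236, M4=933/236, M5=0
seg 0: a=1, c=M0/2=0, d=(M1−M0)/(6·3)=-563/1416, b=Δ0−h0·(2M0+M1)/6=2161/472
seg 1: a=4, c=M1/2=-1689/472, d=(M2−M1)/(6·1)=2235/472, b=Δ1−h1·(2M1+M2)/6=-1453/236
seg 2: a=-1, c=M2/2=627/59, d=(M3−M2)/(6·1)=-2605/472, b=Δ2−h2·(2M2+M3)/6=421/472
seg 3: a=5, c=M3/2=-2799/472, d=(M4−M3)/(6·2)=311/236, b=Δ3−h3·(2M3+M4)/6=1319/236
seg 4: a=3, c=M4/2=933/472, d=(M5−M4)/(6·1)=-311/472, b=Δ4−h4·(2M4+M5)/6=-547/236
t_q=9/2 → seg 2, τ=1/2; S=-1+421/472·τ+627/59·τ²+-2605/472·τ³=5335/3776

  seg 0: a=1 b=2161/472 c=0 d=-563/1416
  seg 1: a=4 b=-1453/236 c=-1689/472 d=2235/472
  seg 2: a=-1 b=421/472 c=627/59 d=-2605/472
  seg 3: a=5 b=1319/236 c=-2799/472 d=311/236
  seg 4: a=3 b=-547/236 c=933/472 d=-311/472
S(9/2) = 5335/3776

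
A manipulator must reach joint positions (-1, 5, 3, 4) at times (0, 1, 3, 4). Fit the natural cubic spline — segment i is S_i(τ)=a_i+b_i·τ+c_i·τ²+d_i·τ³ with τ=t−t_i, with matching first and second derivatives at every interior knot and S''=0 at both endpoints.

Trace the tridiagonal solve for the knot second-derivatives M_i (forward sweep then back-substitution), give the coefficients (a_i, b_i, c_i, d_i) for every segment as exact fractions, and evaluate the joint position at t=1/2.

Δ: Δ0=6, Δ1=-1, Δ2=1
row 1: diag=6, rhs=-42; c'=1/3, d'=-7
row 2: denom=6−2·1/3=16/3; d'=(12−2·-7)/(16/3)=39/8
back: M2=39/8
back: M1=-7−1/3·39/8=-69/8
M: M0=0, M1=-69/8, M2=39/8, M3=0
seg 0: a=-1, c=M0/2=0, d=(M1−M0)/(6·1)=-23/16, b=Δ0−h0·(2M0+M1)/6=119/16
seg 1: a=5, c=M1/2=-69/16, d=(M2−M1)/(6·2)=9/8, b=Δ1−h1·(2M1+M2)/6=25/8
seg 2: a=3, c=M2/2=39/16, d=(M3−M2)/(6·1)=-13/16, b=Δ2−h2·(2M2+M3)/6=-5/8
t_q=1/2 → seg 0, τ=1/2; S=-1+119/16·τ+0·τ²+-23/16·τ³=325/128

  seg 0: a=-1 b=119/16 c=0 d=-23/16
  seg 1: a=5 b=25/8 c=-69/16 d=9/8
  seg 2: a=3 b=-5/8 c=39/16 d=-13/16
S(1/2) = 325/128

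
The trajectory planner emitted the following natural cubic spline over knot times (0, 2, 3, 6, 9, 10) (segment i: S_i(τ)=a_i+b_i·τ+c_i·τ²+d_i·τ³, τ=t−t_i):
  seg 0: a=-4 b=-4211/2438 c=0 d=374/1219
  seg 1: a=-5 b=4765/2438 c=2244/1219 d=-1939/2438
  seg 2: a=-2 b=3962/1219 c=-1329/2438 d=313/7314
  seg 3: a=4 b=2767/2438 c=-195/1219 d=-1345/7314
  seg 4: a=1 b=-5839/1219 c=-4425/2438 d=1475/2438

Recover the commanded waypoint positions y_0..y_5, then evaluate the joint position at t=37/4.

y_0=-4 y_1=-5 y_2=-2 y_3=4 y_4=1 y_5=-5
S(37/4) = -47041/156032

y_0 = S_0(0) = a_0 = -4
y_1 = S_1(0) = a_1 = -5
y_2 = S_2(0) = a_2 = -2
y_3 = S_3(0) = a_3 = 4
y_4 = S_4(0) = a_4 = 1
y_5 = S_4(1) = -5
t_q=37/4 is in segment 4 (τ=1/4); S_4(τ)=-47041/156032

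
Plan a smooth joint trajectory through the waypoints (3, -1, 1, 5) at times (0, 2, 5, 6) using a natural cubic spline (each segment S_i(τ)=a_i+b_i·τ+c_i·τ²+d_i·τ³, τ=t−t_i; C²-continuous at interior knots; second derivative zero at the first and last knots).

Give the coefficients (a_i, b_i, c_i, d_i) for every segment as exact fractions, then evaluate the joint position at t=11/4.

  seg 0: a=3 b=-494/213 c=0 d=17/213
  seg 1: a=-1 b=-290/213 c=34/71 d=14/213
  seg 2: a=1 b=700/213 c=76/71 d=-76/213
S(11/4) = -3917/2272

Δ: Δ0=-2, Δ1=2/3, Δ2=4
row 1: diag=10, rhs=16; c'=3/10, d'=8/5
row 2: denom=8−3·3/10=71/10; d'=(20−3·8/5)/(71/10)=152/71
back: M2=152/71
back: M1=8/5−3/10·152/71=68/71
M: M0=0, M1=68/71, M2=152/71, M3=0
seg 0: a=3, c=M0/2=0, d=(M1−M0)/(6·2)=17/213, b=Δ0−h0·(2M0+M1)/6=-494/213
seg 1: a=-1, c=M1/2=34/71, d=(M2−M1)/(6·3)=14/213, b=Δ1−h1·(2M1+M2)/6=-290/213
seg 2: a=1, c=M2/2=76/71, d=(M3−M2)/(6·1)=-76/213, b=Δ2−h2·(2M2+M3)/6=700/213
t_q=11/4 → seg 1, τ=3/4; S=-1+-290/213·τ+34/71·τ²+14/213·τ³=-3917/2272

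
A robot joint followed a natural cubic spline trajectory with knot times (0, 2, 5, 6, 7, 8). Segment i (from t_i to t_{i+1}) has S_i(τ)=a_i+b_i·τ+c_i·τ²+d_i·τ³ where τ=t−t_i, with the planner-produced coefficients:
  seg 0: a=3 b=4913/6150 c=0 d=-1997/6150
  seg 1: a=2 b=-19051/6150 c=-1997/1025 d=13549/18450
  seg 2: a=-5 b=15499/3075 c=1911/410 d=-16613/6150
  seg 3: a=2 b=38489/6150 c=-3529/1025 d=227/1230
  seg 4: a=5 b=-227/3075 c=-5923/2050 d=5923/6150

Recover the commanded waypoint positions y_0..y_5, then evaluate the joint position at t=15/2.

y_0 = S_0(0) = a_0 = 3
y_1 = S_1(0) = a_1 = 2
y_2 = S_2(0) = a_2 = -5
y_3 = S_3(0) = a_3 = 2
y_4 = S_4(0) = a_4 = 5
y_5 = S_4(1) = 3
t_q=15/2 is in segment 4 (τ=1/2); S_4(τ)=71523/16400

y_0=3 y_1=2 y_2=-5 y_3=2 y_4=5 y_5=3
S(15/2) = 71523/16400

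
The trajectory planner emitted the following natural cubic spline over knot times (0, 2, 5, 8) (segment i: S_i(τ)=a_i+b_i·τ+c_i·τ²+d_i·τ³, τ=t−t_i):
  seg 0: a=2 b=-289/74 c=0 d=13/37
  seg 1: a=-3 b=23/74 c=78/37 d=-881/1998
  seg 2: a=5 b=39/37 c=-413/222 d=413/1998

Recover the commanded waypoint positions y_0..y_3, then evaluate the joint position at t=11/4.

y_0=2 y_1=-3 y_2=5 y_3=-3
S(11/4) = -8369/4736

y_0 = S_0(0) = a_0 = 2
y_1 = S_1(0) = a_1 = -3
y_2 = S_2(0) = a_2 = 5
y_3 = S_2(3) = -3
t_q=11/4 is in segment 1 (τ=3/4); S_1(τ)=-8369/4736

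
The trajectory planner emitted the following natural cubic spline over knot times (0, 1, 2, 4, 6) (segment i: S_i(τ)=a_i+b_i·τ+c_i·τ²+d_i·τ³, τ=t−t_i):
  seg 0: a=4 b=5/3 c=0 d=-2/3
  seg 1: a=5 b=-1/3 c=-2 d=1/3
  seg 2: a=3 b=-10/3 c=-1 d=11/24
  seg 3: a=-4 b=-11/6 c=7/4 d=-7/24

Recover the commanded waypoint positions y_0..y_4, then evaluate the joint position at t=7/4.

y_0=4 y_1=5 y_2=3 y_3=-4 y_4=-3
S(7/4) = 241/64

y_0 = S_0(0) = a_0 = 4
y_1 = S_1(0) = a_1 = 5
y_2 = S_2(0) = a_2 = 3
y_3 = S_3(0) = a_3 = -4
y_4 = S_3(2) = -3
t_q=7/4 is in segment 1 (τ=3/4); S_1(τ)=241/64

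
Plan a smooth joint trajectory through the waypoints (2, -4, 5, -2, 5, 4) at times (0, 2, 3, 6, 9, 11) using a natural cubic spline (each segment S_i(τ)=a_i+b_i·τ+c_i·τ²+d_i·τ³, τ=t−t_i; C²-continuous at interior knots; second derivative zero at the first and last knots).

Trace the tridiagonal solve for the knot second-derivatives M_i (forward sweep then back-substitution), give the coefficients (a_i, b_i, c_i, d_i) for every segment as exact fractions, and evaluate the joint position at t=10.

  seg 0: a=2 b=-12010/1559 c=0 d=7333/6236
  seg 1: a=-4 b=9989/1559 c=21999/3118 d=-13915/3118
  seg 2: a=5 b=22231/3118 c=-9873/1559 d=89195/84186
  seg 3: a=-2 b=-3525/1559 c=29957/9354 d=-46895/84186
  seg 4: a=5 b=5969/3118 c=-2823/1559 d=941/3118
S(10) = 8427/1559

Δ: Δ0=-3, Δ1=9, Δ2=-7/3, Δ3=7/3, Δ4=-1/2
row 1: diag=6, rhs=72; c'=1/6, d'=12
row 2: denom=8−1·1/6=47/6; d'=(-68−1·12)/(47/6)=-480/47
row 3: denom=12−3·18/47=510/47; d'=(28−3·-480/47)/(510/47)=1378/255
row 4: denom=10−3·47/170=1559/170; d'=(-17−3·1378/255)/(1559/170)=-5646/1559
back: M4=-5646/1559
back: M3=1378/255−47/170·-5646/1559=29957/4677
back: M2=-480/47−18/47·29957/4677=-19746/1559
back: M1=12−1/6·-19746/1559=21999/1559
M: M0=0, M1=21999/1559, M2=-19746/1559, M3=29957/4677, M4=-5646/1559, M5=0
seg 0: a=2, c=M0/2=0, d=(M1−M0)/(6·2)=7333/6236, b=Δ0−h0·(2M0+M1)/6=-12010/1559
seg 1: a=-4, c=M1/2=21999/3118, d=(M2−M1)/(6·1)=-13915/3118, b=Δ1−h1·(2M1+M2)/6=9989/1559
seg 2: a=5, c=M2/2=-9873/1559, d=(M3−M2)/(6·3)=89195/84186, b=Δ2−h2·(2M2+M3)/6=22231/3118
seg 3: a=-2, c=M3/2=29957/9354, d=(M4−M3)/(6·3)=-46895/84186, b=Δ3−h3·(2M3+M4)/6=-3525/1559
seg 4: a=5, c=M4/2=-2823/1559, d=(M5−M4)/(6·2)=941/3118, b=Δ4−h4·(2M4+M5)/6=5969/3118
t_q=10 → seg 4, τ=1; S=5+5969/3118·τ+-2823/1559·τ²+941/3118·τ³=8427/1559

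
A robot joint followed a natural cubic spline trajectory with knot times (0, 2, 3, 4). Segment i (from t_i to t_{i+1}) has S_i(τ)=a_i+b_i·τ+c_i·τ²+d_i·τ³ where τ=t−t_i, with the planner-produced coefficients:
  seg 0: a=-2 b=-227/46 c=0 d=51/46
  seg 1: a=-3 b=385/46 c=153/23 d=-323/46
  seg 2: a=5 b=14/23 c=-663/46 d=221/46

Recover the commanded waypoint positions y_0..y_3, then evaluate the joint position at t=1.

y_0 = S_0(0) = a_0 = -2
y_1 = S_1(0) = a_1 = -3
y_2 = S_2(0) = a_2 = 5
y_3 = S_2(1) = -4
t_q=1 is in segment 0 (τ=1); S_0(τ)=-134/23

y_0=-2 y_1=-3 y_2=5 y_3=-4
S(1) = -134/23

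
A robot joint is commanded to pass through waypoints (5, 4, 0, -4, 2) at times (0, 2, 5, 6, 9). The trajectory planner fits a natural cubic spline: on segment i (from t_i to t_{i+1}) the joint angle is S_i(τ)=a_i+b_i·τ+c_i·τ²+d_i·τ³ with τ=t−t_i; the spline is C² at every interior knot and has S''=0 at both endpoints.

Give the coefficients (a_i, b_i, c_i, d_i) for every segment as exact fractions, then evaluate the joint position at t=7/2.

Δ: Δ0=-1/2, Δ1=-4/3, Δ2=-4, Δ3=2
row 1: diag=10, rhs=-5; c'=3/10, d'=-1/2
row 2: denom=8−3·3/10=71/10; d'=(-16−3·-1/2)/(71/10)=-145/71
row 3: denom=8−1·10/71=558/71; d'=(36−1·-145/71)/(558/71)=2701/558
back: M3=2701/558
back: M2=-145/71−10/71·2701/558=-760/279
back: M1=-1/2−3/10·-760/279=59/186
M: M0=0, M1=59/186, M2=-760/279, M3=2701/558, M4=0
seg 0: a=5, c=M0/2=0, d=(M1−M0)/(6·2)=59/2232, b=Δ0−h0·(2M0+M1)/6=-169/279
seg 1: a=4, c=M1/2=59/372, d=(M2−M1)/(6·3)=-1697/10044, b=Δ1−h1·(2M1+M2)/6=-161/558
seg 2: a=0, c=M2/2=-380/279, d=(M3−M2)/(6·1)=469/372, b=Δ2−h2·(2M2+M3)/6=-4351/1116
seg 3: a=-4, c=M3/2=2701/1116, d=(M4−M3)/(6·3)=-2701/10044, b=Δ3−h3·(2M3+M4)/6=-1585/558
t_q=7/2 → seg 1, τ=3/2; S=4+-161/558·τ+59/372·τ²+-1697/10044·τ³=3327/992

  seg 0: a=5 b=-169/279 c=0 d=59/2232
  seg 1: a=4 b=-161/558 c=59/372 d=-1697/10044
  seg 2: a=0 b=-4351/1116 c=-380/279 d=469/372
  seg 3: a=-4 b=-1585/558 c=2701/1116 d=-2701/10044
S(7/2) = 3327/992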